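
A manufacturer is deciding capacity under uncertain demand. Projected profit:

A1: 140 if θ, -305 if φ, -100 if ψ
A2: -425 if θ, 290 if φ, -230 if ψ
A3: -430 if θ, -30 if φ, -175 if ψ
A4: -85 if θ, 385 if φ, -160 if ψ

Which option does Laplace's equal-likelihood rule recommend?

Row averages: A1=-265/3, A2=-365/3, A3=-635/3, A4=140/3
Highest average = 140/3 → A4.

A4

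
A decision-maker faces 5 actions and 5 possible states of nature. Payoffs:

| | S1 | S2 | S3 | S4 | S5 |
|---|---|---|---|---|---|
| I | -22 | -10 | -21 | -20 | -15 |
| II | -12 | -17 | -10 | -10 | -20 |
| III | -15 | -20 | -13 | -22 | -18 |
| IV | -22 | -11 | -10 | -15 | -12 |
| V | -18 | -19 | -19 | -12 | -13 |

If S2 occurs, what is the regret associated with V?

Best payoff under S2 is -10.
Regret = -10 − (-19) = 9.

9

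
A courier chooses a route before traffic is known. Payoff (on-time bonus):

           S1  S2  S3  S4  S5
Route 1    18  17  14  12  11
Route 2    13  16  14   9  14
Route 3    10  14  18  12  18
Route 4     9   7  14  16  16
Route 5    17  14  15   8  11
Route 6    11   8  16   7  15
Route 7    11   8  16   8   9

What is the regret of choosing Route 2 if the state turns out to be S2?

Best payoff under S2 is 17.
Regret = 17 − 16 = 1.

1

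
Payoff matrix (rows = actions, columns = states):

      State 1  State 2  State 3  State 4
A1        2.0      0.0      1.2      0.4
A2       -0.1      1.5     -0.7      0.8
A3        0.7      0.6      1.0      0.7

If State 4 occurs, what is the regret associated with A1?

Best payoff under State 4 is 0.8.
Regret = 0.8 − 0.4 = 0.4.

0.4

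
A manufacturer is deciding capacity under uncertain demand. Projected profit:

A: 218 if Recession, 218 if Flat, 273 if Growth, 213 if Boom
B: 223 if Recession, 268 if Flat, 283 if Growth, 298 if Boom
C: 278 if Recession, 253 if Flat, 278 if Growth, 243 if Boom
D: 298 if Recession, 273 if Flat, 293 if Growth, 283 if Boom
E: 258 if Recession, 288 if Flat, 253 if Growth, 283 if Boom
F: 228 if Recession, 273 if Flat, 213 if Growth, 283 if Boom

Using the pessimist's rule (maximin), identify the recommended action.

Row minima: A=213, B=223, C=243, D=273, E=253, F=213
Best worst-case = 273 → D.

D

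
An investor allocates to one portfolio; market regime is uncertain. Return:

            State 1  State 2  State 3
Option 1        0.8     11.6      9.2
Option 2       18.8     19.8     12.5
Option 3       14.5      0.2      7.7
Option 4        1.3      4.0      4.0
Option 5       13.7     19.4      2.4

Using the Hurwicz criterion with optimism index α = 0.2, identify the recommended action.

Option 2

Option 1: 0.2·11.6 + 0.8·0.8 = 2.96
Option 2: 0.2·19.8 + 0.8·12.5 = 13.96
Option 3: 0.2·14.5 + 0.8·0.2 = 3.06
Option 4: 0.2·4.0 + 0.8·1.3 = 1.84
Option 5: 0.2·19.4 + 0.8·2.4 = 5.8
Highest Hurwicz score = 13.96 → Option 2.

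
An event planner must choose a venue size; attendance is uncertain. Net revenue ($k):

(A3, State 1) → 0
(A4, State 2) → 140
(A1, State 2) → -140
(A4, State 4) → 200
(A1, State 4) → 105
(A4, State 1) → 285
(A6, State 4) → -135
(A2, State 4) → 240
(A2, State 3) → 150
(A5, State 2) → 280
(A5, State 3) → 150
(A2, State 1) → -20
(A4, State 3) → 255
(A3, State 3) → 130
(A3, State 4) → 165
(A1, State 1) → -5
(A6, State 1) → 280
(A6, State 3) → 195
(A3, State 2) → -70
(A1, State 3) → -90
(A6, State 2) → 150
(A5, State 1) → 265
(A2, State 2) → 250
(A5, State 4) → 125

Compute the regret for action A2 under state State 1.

Best payoff under State 1 is 285.
Regret = 285 − (-20) = 305.

305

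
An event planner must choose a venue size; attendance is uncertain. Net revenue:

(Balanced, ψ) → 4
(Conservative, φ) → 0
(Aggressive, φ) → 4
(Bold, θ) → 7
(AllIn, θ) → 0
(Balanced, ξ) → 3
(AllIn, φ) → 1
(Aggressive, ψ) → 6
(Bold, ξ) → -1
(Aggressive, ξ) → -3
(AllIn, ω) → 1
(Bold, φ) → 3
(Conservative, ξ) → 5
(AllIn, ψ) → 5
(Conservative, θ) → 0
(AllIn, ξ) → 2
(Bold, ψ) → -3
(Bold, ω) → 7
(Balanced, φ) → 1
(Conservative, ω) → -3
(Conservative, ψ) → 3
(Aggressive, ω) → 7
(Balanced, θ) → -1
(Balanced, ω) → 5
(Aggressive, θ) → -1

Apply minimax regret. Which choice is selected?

AllIn

Column bests: θ=7, φ=4, ψ=6, ω=7, ξ=5.
Conservative regrets: 7, 4, 3, 10, 0 → max 10
Balanced regrets: 8, 3, 2, 2, 2 → max 8
Aggressive regrets: 8, 0, 0, 0, 8 → max 8
Bold regrets: 0, 1, 9, 0, 6 → max 9
AllIn regrets: 7, 3, 1, 6, 3 → max 7
Smallest max regret = 7 → AllIn.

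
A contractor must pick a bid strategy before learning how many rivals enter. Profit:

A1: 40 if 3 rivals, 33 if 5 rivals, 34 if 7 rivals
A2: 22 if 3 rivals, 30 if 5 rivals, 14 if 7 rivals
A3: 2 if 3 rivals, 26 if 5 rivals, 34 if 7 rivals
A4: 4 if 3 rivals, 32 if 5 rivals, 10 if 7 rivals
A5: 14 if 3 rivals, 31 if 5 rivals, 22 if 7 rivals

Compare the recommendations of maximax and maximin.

maximax → A1; maximin → A1 (agree)

Row maxima: A1=40, A2=30, A3=34, A4=32, A5=31
Best best-case = 40 → A1.
Row minima: A1=33, A2=14, A3=2, A4=4, A5=14
Best worst-case = 33 → A1.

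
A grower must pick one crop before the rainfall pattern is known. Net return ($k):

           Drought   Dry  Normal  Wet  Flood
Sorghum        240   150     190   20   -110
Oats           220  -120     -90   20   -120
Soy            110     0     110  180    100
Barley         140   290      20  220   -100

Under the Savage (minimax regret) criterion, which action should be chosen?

Barley

Column bests: Drought=240, Dry=290, Normal=190, Wet=220, Flood=100.
Sorghum regrets: 0, 140, 0, 200, 210 → max 210
Oats regrets: 20, 410, 280, 200, 220 → max 410
Soy regrets: 130, 290, 80, 40, 0 → max 290
Barley regrets: 100, 0, 170, 0, 200 → max 200
Smallest max regret = 200 → Barley.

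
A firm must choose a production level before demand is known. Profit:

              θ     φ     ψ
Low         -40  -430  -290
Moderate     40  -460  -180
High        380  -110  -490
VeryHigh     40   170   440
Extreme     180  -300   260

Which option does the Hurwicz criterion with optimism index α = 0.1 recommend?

Low: 0.1·(-40) + 0.9·(-430) = -391
Moderate: 0.1·40 + 0.9·(-460) = -410
High: 0.1·380 + 0.9·(-490) = -403
VeryHigh: 0.1·440 + 0.9·40 = 80
Extreme: 0.1·260 + 0.9·(-300) = -244
Highest Hurwicz score = 80 → VeryHigh.

VeryHigh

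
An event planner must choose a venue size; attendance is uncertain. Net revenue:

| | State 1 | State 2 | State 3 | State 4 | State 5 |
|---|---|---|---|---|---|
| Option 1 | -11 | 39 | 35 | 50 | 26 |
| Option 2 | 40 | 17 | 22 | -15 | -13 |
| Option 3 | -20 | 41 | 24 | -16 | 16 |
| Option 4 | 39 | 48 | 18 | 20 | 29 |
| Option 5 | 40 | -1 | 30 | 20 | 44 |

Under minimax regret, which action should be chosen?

Option 4

Column bests: State 1=40, State 2=48, State 3=35, State 4=50, State 5=44.
Option 1 regrets: 51, 9, 0, 0, 18 → max 51
Option 2 regrets: 0, 31, 13, 65, 57 → max 65
Option 3 regrets: 60, 7, 11, 66, 28 → max 66
Option 4 regrets: 1, 0, 17, 30, 15 → max 30
Option 5 regrets: 0, 49, 5, 30, 0 → max 49
Smallest max regret = 30 → Option 4.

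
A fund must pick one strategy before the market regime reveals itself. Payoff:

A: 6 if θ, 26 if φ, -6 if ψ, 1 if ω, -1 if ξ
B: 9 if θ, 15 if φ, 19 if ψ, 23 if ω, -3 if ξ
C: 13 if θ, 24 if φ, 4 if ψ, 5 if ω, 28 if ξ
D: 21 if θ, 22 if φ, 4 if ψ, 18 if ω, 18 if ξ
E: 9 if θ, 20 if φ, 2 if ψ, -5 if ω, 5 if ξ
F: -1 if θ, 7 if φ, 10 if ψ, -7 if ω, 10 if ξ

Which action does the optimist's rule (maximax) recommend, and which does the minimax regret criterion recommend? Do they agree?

maximax → C; minimax regret → D (disagree)

Row maxima: A=26, B=23, C=28, D=22, E=20, F=10
Best best-case = 28 → C.
Column bests: θ=21, φ=26, ψ=19, ω=23, ξ=28.
A regrets: 15, 0, 25, 22, 29 → max 29
B regrets: 12, 11, 0, 0, 31 → max 31
C regrets: 8, 2, 15, 18, 0 → max 18
D regrets: 0, 4, 15, 5, 10 → max 15
E regrets: 12, 6, 17, 28, 23 → max 28
F regrets: 22, 19, 9, 30, 18 → max 30
Smallest max regret = 15 → D.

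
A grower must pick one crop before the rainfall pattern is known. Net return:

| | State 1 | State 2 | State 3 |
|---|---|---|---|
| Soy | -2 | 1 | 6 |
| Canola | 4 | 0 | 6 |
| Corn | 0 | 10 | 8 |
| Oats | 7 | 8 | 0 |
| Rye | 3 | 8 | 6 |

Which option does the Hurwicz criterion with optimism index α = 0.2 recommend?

Soy: 0.2·6 + 0.8·(-2) = -0.4
Canola: 0.2·6 + 0.8·0 = 1.2
Corn: 0.2·10 + 0.8·0 = 2
Oats: 0.2·8 + 0.8·0 = 1.6
Rye: 0.2·8 + 0.8·3 = 4
Highest Hurwicz score = 4 → Rye.

Rye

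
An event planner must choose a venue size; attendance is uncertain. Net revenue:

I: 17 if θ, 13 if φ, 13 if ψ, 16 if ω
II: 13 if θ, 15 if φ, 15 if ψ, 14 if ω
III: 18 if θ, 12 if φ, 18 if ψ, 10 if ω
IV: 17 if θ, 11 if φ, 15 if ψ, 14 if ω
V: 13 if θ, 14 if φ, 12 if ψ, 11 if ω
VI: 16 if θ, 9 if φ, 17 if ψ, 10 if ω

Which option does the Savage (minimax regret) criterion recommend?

Column bests: θ=18, φ=15, ψ=18, ω=16.
I regrets: 1, 2, 5, 0 → max 5
II regrets: 5, 0, 3, 2 → max 5
III regrets: 0, 3, 0, 6 → max 6
IV regrets: 1, 4, 3, 2 → max 4
V regrets: 5, 1, 6, 5 → max 6
VI regrets: 2, 6, 1, 6 → max 6
Smallest max regret = 4 → IV.

IV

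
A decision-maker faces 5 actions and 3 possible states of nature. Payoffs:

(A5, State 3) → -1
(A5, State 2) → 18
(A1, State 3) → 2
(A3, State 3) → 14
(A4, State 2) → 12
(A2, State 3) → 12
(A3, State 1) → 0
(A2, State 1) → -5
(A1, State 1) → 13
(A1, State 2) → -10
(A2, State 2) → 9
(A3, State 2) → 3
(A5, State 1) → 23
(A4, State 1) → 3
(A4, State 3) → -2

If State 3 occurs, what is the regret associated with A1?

Best payoff under State 3 is 14.
Regret = 14 − 2 = 12.

12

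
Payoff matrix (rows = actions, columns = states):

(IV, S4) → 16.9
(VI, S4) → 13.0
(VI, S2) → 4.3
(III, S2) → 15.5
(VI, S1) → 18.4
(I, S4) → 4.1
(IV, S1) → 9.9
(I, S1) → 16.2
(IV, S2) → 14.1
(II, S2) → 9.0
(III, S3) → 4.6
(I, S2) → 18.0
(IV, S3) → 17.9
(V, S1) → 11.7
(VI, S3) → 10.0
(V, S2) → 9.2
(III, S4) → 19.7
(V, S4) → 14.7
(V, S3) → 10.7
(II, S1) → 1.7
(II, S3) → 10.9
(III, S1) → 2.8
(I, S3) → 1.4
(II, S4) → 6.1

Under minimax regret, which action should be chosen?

Column bests: S1=18.4, S2=18.0, S3=17.9, S4=19.7.
I regrets: 2.2, 0.0, 16.5, 15.6 → max 16.5
II regrets: 16.7, 9.0, 7.0, 13.6 → max 16.7
III regrets: 15.6, 2.5, 13.3, 0.0 → max 15.6
IV regrets: 8.5, 3.9, 0.0, 2.8 → max 8.5
V regrets: 6.7, 8.8, 7.2, 5.0 → max 8.8
VI regrets: 0.0, 13.7, 7.9, 6.7 → max 13.7
Smallest max regret = 8.5 → IV.

IV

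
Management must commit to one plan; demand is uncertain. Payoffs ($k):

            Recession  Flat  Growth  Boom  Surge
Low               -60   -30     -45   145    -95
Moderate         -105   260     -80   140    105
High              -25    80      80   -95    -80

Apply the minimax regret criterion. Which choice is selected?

Moderate

Column bests: Recession=-25, Flat=260, Growth=80, Boom=145, Surge=105.
Low regrets: 35, 290, 125, 0, 200 → max 290
Moderate regrets: 80, 0, 160, 5, 0 → max 160
High regrets: 0, 180, 0, 240, 185 → max 240
Smallest max regret = 160 → Moderate.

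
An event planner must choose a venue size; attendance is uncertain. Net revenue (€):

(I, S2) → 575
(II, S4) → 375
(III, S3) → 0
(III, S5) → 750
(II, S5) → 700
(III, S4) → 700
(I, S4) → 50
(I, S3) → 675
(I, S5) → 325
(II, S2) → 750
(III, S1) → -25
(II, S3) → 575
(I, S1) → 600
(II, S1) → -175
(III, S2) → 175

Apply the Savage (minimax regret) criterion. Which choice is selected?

I

Column bests: S1=600, S2=750, S3=675, S4=700, S5=750.
I regrets: 0, 175, 0, 650, 425 → max 650
II regrets: 775, 0, 100, 325, 50 → max 775
III regrets: 625, 575, 675, 0, 0 → max 675
Smallest max regret = 650 → I.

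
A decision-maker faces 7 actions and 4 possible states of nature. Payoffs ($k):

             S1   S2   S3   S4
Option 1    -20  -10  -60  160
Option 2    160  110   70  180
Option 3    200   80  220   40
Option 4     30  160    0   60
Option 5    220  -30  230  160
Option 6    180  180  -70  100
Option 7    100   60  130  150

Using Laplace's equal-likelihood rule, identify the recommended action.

Row averages: Option 1=17.5, Option 2=130, Option 3=135, Option 4=62.5, Option 5=145, Option 6=97.5, Option 7=110
Highest average = 145 → Option 5.

Option 5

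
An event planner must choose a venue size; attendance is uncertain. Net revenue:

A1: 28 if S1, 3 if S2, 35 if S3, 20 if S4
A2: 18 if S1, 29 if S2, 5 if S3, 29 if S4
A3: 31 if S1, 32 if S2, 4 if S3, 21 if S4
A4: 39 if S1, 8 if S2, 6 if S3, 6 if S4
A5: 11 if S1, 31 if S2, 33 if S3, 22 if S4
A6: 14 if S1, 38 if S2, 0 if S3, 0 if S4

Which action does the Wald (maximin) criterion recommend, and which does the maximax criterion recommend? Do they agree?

Row minima: A1=3, A2=5, A3=4, A4=6, A5=11, A6=0
Best worst-case = 11 → A5.
Row maxima: A1=35, A2=29, A3=32, A4=39, A5=33, A6=38
Best best-case = 39 → A4.

maximin → A5; maximax → A4 (disagree)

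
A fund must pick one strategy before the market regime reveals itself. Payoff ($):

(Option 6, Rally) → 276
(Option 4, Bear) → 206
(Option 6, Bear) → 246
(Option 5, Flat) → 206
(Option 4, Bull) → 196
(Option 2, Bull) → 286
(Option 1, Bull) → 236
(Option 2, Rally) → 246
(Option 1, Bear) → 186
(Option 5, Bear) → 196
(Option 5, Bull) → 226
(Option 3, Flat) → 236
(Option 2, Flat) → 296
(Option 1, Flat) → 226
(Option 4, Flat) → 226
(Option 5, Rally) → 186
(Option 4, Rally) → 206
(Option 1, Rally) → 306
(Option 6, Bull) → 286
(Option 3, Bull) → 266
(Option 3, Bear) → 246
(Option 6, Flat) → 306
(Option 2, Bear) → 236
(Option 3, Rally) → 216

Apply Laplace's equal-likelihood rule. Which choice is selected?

Option 6

Row averages: Option 1=238.5, Option 2=266, Option 3=241, Option 4=208.5, Option 5=203.5, Option 6=278.5
Highest average = 278.5 → Option 6.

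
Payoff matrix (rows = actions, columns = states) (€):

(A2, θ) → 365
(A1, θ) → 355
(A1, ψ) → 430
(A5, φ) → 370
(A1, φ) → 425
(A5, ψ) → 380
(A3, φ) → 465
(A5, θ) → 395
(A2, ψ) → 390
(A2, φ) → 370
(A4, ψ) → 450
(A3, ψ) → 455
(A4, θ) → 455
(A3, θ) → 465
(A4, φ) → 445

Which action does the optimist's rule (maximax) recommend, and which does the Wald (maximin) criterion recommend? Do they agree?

Row maxima: A1=430, A2=390, A3=465, A4=455, A5=395
Best best-case = 465 → A3.
Row minima: A1=355, A2=365, A3=455, A4=445, A5=370
Best worst-case = 455 → A3.

maximax → A3; maximin → A3 (agree)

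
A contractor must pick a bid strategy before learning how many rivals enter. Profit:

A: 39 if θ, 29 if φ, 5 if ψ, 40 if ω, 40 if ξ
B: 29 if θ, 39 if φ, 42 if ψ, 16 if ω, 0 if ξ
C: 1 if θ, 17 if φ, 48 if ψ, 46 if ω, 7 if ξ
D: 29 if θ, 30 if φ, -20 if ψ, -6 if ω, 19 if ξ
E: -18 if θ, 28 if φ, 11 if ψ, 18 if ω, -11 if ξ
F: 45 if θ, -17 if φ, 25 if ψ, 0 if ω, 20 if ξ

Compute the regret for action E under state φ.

11

Best payoff under φ is 39.
Regret = 39 − 28 = 11.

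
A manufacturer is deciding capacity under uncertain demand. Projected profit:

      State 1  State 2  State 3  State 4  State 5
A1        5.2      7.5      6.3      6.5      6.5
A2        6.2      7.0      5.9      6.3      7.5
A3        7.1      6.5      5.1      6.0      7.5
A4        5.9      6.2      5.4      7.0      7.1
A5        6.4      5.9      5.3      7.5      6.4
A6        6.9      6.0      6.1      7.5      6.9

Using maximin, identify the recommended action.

A6

Row minima: A1=5.2, A2=5.9, A3=5.1, A4=5.4, A5=5.3, A6=6.0
Best worst-case = 6.0 → A6.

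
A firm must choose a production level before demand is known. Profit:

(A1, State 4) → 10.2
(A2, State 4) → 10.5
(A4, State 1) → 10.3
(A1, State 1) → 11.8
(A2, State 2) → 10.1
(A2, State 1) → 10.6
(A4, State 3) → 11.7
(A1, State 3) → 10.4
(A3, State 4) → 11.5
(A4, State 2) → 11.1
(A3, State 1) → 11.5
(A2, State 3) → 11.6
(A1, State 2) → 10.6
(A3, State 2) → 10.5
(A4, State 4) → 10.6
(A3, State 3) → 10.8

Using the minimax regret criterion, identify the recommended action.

Column bests: State 1=11.8, State 2=11.1, State 3=11.7, State 4=11.5.
A1 regrets: 0.0, 0.5, 1.3, 1.3 → max 1.3
A2 regrets: 1.2, 1.0, 0.1, 1.0 → max 1.2
A3 regrets: 0.3, 0.6, 0.9, 0.0 → max 0.9
A4 regrets: 1.5, 0.0, 0.0, 0.9 → max 1.5
Smallest max regret = 0.9 → A3.

A3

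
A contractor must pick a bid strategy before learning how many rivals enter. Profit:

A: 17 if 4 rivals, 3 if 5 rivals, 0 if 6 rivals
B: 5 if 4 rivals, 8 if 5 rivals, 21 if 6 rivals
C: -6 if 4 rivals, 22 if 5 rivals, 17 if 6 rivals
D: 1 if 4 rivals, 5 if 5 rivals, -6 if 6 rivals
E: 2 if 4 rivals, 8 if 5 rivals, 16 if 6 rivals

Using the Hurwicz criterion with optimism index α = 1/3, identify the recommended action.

B

A: 1/3·17 + 2/3·0 = 17/3
B: 1/3·21 + 2/3·5 = 31/3
C: 1/3·22 + 2/3·(-6) = 10/3
D: 1/3·5 + 2/3·(-6) = -7/3
E: 1/3·16 + 2/3·2 = 20/3
Highest Hurwicz score = 31/3 → B.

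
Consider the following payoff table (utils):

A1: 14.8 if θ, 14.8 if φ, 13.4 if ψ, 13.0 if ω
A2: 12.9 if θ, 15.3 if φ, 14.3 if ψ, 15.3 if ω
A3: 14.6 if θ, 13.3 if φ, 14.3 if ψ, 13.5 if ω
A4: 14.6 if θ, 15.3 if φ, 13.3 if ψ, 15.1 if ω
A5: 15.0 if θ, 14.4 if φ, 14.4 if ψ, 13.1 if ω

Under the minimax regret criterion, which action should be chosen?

A4

Column bests: θ=15.0, φ=15.3, ψ=14.4, ω=15.3.
A1 regrets: 0.2, 0.5, 1.0, 2.3 → max 2.3
A2 regrets: 2.1, 0.0, 0.1, 0.0 → max 2.1
A3 regrets: 0.4, 2.0, 0.1, 1.8 → max 2.0
A4 regrets: 0.4, 0.0, 1.1, 0.2 → max 1.1
A5 regrets: 0.0, 0.9, 0.0, 2.2 → max 2.2
Smallest max regret = 1.1 → A4.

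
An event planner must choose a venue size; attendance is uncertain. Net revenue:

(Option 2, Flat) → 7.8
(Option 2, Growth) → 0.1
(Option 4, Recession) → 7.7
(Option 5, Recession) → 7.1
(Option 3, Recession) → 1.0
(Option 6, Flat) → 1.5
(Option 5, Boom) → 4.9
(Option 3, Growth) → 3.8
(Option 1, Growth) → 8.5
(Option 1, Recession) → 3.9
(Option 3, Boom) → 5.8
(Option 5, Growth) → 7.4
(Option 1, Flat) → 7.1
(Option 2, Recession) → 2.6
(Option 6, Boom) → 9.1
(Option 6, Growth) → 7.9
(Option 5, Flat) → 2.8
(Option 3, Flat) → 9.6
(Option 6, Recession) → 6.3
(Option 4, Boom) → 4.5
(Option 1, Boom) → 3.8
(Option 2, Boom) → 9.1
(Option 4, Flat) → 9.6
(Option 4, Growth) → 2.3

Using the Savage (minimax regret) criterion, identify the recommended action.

Column bests: Recession=7.7, Flat=9.6, Growth=8.5, Boom=9.1.
Option 1 regrets: 3.8, 2.5, 0.0, 5.3 → max 5.3
Option 2 regrets: 5.1, 1.8, 8.4, 0.0 → max 8.4
Option 3 regrets: 6.7, 0.0, 4.7, 3.3 → max 6.7
Option 4 regrets: 0.0, 0.0, 6.2, 4.6 → max 6.2
Option 5 regrets: 0.6, 6.8, 1.1, 4.2 → max 6.8
Option 6 regrets: 1.4, 8.1, 0.6, 0.0 → max 8.1
Smallest max regret = 5.3 → Option 1.

Option 1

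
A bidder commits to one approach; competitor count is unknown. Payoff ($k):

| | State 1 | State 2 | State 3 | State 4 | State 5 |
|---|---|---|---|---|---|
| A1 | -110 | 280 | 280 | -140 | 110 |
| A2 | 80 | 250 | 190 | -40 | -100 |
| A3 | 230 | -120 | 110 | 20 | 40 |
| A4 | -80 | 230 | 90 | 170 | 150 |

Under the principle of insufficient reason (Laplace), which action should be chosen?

A4

Row averages: A1=84, A2=76, A3=56, A4=112
Highest average = 112 → A4.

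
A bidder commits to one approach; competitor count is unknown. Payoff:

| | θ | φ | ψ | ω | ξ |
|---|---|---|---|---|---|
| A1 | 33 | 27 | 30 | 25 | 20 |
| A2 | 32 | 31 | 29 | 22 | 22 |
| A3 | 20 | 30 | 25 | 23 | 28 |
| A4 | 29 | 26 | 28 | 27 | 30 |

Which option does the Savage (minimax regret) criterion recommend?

A4

Column bests: θ=33, φ=31, ψ=30, ω=27, ξ=30.
A1 regrets: 0, 4, 0, 2, 10 → max 10
A2 regrets: 1, 0, 1, 5, 8 → max 8
A3 regrets: 13, 1, 5, 4, 2 → max 13
A4 regrets: 4, 5, 2, 0, 0 → max 5
Smallest max regret = 5 → A4.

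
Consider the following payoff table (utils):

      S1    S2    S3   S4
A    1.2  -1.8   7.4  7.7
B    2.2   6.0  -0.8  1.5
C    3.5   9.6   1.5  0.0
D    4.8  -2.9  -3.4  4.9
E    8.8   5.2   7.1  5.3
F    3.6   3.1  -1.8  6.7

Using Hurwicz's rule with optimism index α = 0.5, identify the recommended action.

E

A: 0.5·7.7 + 0.5·(-1.8) = 2.95
B: 0.5·6.0 + 0.5·(-0.8) = 2.6
C: 0.5·9.6 + 0.5·0.0 = 4.8
D: 0.5·4.9 + 0.5·(-3.4) = 0.75
E: 0.5·8.8 + 0.5·5.2 = 7
F: 0.5·6.7 + 0.5·(-1.8) = 2.45
Highest Hurwicz score = 7 → E.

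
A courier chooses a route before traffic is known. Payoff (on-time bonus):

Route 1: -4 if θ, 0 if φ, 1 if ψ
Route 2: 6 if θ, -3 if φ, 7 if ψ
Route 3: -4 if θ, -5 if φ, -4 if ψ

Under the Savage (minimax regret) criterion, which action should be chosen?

Column bests: θ=6, φ=0, ψ=7.
Route 1 regrets: 10, 0, 6 → max 10
Route 2 regrets: 0, 3, 0 → max 3
Route 3 regrets: 10, 5, 11 → max 11
Smallest max regret = 3 → Route 2.

Route 2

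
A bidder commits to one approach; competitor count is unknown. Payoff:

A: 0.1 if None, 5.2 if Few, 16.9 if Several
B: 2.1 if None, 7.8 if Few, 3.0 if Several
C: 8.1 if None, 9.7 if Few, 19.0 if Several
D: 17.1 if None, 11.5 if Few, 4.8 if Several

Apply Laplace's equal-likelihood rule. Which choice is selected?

Row averages: A=7.4, B=4.3, C=184/15, D=167/15
Highest average = 184/15 → C.

C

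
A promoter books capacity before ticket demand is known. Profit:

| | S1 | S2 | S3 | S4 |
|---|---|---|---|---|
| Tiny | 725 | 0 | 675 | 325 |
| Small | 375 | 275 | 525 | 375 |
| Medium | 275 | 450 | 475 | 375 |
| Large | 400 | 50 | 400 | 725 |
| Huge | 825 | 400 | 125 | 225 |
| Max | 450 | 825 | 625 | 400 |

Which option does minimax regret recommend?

Max

Column bests: S1=825, S2=825, S3=675, S4=725.
Tiny regrets: 100, 825, 0, 400 → max 825
Small regrets: 450, 550, 150, 350 → max 550
Medium regrets: 550, 375, 200, 350 → max 550
Large regrets: 425, 775, 275, 0 → max 775
Huge regrets: 0, 425, 550, 500 → max 550
Max regrets: 375, 0, 50, 325 → max 375
Smallest max regret = 375 → Max.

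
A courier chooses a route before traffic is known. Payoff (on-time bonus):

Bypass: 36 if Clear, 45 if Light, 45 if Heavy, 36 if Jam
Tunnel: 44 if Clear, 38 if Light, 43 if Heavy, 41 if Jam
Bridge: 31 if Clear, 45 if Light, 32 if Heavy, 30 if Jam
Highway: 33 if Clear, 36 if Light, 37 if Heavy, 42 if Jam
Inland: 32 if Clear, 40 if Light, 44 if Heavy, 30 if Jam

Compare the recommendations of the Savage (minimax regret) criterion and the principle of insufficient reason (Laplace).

Column bests: Clear=44, Light=45, Heavy=45, Jam=42.
Bypass regrets: 8, 0, 0, 6 → max 8
Tunnel regrets: 0, 7, 2, 1 → max 7
Bridge regrets: 13, 0, 13, 12 → max 13
Highway regrets: 11, 9, 8, 0 → max 11
Inland regrets: 12, 5, 1, 12 → max 12
Smallest max regret = 7 → Tunnel.
Row averages: Bypass=40.5, Tunnel=41.5, Bridge=34.5, Highway=37, Inland=36.5
Highest average = 41.5 → Tunnel.

minimax regret → Tunnel; laplace → Tunnel (agree)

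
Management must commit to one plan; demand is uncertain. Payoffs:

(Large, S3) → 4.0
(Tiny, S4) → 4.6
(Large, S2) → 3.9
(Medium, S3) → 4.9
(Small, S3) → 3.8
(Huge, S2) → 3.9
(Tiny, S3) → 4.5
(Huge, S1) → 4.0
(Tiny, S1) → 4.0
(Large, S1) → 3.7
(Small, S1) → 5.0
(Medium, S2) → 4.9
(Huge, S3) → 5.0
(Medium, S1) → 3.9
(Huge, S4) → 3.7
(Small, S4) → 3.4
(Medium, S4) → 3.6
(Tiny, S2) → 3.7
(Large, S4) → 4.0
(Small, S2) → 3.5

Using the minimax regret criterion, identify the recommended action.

Column bests: S1=5.0, S2=4.9, S3=5.0, S4=4.6.
Tiny regrets: 1.0, 1.2, 0.5, 0.0 → max 1.2
Small regrets: 0.0, 1.4, 1.2, 1.2 → max 1.4
Medium regrets: 1.1, 0.0, 0.1, 1.0 → max 1.1
Large regrets: 1.3, 1.0, 1.0, 0.6 → max 1.3
Huge regrets: 1.0, 1.0, 0.0, 0.9 → max 1.0
Smallest max regret = 1.0 → Huge.

Huge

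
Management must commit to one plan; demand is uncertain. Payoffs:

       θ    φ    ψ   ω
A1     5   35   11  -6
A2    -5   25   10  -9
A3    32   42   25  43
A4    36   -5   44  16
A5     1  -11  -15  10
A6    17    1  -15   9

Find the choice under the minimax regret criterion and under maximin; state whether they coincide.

minimax regret → A3; maximin → A3 (agree)

Column bests: θ=36, φ=42, ψ=44, ω=43.
A1 regrets: 31, 7, 33, 49 → max 49
A2 regrets: 41, 17, 34, 52 → max 52
A3 regrets: 4, 0, 19, 0 → max 19
A4 regrets: 0, 47, 0, 27 → max 47
A5 regrets: 35, 53, 59, 33 → max 59
A6 regrets: 19, 41, 59, 34 → max 59
Smallest max regret = 19 → A3.
Row minima: A1=-6, A2=-9, A3=25, A4=-5, A5=-15, A6=-15
Best worst-case = 25 → A3.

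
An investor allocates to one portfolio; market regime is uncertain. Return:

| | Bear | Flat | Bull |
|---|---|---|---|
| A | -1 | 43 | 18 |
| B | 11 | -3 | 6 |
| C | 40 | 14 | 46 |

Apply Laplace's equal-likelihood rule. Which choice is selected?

C

Row averages: A=20, B=14/3, C=100/3
Highest average = 100/3 → C.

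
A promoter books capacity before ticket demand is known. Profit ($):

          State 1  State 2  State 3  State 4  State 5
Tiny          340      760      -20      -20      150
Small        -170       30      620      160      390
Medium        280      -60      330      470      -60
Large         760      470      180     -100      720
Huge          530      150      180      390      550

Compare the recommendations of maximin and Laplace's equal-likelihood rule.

Row minima: Tiny=-20, Small=-170, Medium=-60, Large=-100, Huge=150
Best worst-case = 150 → Huge.
Row averages: Tiny=242, Small=206, Medium=192, Large=406, Huge=360
Highest average = 406 → Large.

maximin → Huge; laplace → Large (disagree)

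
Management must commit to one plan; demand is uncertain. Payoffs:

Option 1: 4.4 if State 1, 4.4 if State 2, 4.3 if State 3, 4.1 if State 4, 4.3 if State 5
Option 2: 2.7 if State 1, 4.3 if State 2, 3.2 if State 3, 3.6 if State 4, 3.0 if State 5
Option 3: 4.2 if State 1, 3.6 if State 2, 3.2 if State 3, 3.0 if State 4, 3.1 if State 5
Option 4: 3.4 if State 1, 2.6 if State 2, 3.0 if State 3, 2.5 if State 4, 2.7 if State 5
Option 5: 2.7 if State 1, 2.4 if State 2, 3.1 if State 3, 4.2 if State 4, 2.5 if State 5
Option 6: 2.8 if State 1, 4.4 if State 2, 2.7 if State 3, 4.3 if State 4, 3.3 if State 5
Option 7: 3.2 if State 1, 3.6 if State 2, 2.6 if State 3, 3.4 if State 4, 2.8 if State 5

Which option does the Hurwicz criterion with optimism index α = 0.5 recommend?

Option 1

Option 1: 0.5·4.4 + 0.5·4.1 = 4.25
Option 2: 0.5·4.3 + 0.5·2.7 = 3.5
Option 3: 0.5·4.2 + 0.5·3.0 = 3.6
Option 4: 0.5·3.4 + 0.5·2.5 = 2.95
Option 5: 0.5·4.2 + 0.5·2.4 = 3.3
Option 6: 0.5·4.4 + 0.5·2.7 = 3.55
Option 7: 0.5·3.6 + 0.5·2.6 = 3.1
Highest Hurwicz score = 4.25 → Option 1.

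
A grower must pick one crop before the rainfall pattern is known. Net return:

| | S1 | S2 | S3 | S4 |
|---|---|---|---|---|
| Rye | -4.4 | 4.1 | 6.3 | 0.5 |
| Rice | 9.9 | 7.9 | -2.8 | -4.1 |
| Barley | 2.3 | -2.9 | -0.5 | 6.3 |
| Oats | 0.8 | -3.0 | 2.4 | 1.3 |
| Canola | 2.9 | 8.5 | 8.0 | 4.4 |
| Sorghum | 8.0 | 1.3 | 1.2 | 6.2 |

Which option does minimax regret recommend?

Column bests: S1=9.9, S2=8.5, S3=8.0, S4=6.3.
Rye regrets: 14.3, 4.4, 1.7, 5.8 → max 14.3
Rice regrets: 0.0, 0.6, 10.8, 10.4 → max 10.8
Barley regrets: 7.6, 11.4, 8.5, 0.0 → max 11.4
Oats regrets: 9.1, 11.5, 5.6, 5.0 → max 11.5
Canola regrets: 7.0, 0.0, 0.0, 1.9 → max 7.0
Sorghum regrets: 1.9, 7.2, 6.8, 0.1 → max 7.2
Smallest max regret = 7.0 → Canola.

Canola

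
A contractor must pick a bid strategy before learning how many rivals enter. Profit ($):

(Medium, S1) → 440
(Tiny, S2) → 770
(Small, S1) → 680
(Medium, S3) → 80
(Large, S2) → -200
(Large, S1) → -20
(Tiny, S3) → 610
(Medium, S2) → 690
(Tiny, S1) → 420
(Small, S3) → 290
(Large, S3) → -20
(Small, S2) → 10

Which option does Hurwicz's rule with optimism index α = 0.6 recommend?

Tiny: 0.6·770 + 0.4·420 = 630
Small: 0.6·680 + 0.4·10 = 412
Medium: 0.6·690 + 0.4·80 = 446
Large: 0.6·(-20) + 0.4·(-200) = -92
Highest Hurwicz score = 630 → Tiny.

Tiny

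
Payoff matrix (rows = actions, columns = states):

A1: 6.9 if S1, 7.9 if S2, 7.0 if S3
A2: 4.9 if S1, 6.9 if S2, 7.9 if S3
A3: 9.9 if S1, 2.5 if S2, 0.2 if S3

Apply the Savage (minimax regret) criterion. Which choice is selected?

A1

Column bests: S1=9.9, S2=7.9, S3=7.9.
A1 regrets: 3.0, 0.0, 0.9 → max 3.0
A2 regrets: 5.0, 1.0, 0.0 → max 5.0
A3 regrets: 0.0, 5.4, 7.7 → max 7.7
Smallest max regret = 3.0 → A1.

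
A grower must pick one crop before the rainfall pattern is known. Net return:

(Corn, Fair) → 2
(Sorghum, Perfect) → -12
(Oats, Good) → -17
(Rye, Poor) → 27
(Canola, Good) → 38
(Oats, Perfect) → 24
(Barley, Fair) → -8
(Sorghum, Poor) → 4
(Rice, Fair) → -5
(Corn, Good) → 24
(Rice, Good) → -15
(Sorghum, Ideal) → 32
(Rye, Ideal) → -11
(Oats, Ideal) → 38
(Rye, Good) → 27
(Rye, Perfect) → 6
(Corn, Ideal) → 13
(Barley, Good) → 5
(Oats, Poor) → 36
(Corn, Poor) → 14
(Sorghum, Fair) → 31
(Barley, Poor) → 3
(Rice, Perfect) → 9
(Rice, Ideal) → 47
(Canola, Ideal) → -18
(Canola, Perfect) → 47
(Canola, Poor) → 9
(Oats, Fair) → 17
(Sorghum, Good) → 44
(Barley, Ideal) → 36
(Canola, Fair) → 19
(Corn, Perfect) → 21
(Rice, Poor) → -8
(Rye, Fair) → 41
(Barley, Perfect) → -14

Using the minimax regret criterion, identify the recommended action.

Column bests: Poor=36, Fair=41, Good=44, Ideal=47, Perfect=47.
Sorghum regrets: 32, 10, 0, 15, 59 → max 59
Barley regrets: 33, 49, 39, 11, 61 → max 61
Oats regrets: 0, 24, 61, 9, 23 → max 61
Rice regrets: 44, 46, 59, 0, 38 → max 59
Rye regrets: 9, 0, 17, 58, 41 → max 58
Canola regrets: 27, 22, 6, 65, 0 → max 65
Corn regrets: 22, 39, 20, 34, 26 → max 39
Smallest max regret = 39 → Corn.

Corn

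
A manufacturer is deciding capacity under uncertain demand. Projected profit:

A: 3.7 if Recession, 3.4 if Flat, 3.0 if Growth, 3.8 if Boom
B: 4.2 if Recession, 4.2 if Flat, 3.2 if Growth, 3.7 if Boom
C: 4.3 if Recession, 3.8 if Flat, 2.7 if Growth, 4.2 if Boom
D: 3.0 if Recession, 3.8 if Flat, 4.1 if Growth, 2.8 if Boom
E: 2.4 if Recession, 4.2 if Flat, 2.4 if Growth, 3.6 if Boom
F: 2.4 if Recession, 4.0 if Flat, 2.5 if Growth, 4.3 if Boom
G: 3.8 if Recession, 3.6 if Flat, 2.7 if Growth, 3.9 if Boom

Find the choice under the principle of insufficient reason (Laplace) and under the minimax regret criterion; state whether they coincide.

Row averages: A=3.475, B=3.825, C=3.75, D=3.425, E=3.15, F=3.3, G=3.5
Highest average = 3.825 → B.
Column bests: Recession=4.3, Flat=4.2, Growth=4.1, Boom=4.3.
A regrets: 0.6, 0.8, 1.1, 0.5 → max 1.1
B regrets: 0.1, 0.0, 0.9, 0.6 → max 0.9
C regrets: 0.0, 0.4, 1.4, 0.1 → max 1.4
D regrets: 1.3, 0.4, 0.0, 1.5 → max 1.5
E regrets: 1.9, 0.0, 1.7, 0.7 → max 1.9
F regrets: 1.9, 0.2, 1.6, 0.0 → max 1.9
G regrets: 0.5, 0.6, 1.4, 0.4 → max 1.4
Smallest max regret = 0.9 → B.

laplace → B; minimax regret → B (agree)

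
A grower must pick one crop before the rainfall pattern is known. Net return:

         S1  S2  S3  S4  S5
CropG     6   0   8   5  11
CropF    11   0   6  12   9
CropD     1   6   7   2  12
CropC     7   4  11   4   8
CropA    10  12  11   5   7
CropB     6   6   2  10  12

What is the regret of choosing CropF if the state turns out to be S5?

Best payoff under S5 is 12.
Regret = 12 − 9 = 3.

3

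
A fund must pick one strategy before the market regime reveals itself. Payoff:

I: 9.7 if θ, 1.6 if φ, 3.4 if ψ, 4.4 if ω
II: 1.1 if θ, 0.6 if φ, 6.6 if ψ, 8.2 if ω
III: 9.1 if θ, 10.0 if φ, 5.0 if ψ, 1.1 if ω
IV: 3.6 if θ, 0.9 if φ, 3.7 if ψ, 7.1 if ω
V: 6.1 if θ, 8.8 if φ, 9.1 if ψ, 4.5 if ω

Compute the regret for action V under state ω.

Best payoff under ω is 8.2.
Regret = 8.2 − 4.5 = 3.7.

3.7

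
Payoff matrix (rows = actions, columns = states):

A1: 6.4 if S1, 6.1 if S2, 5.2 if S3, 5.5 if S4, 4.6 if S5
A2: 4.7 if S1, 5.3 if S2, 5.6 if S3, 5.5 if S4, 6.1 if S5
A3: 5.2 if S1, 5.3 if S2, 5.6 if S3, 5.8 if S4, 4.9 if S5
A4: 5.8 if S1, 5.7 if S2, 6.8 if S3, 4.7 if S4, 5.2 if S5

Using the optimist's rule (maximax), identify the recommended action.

A4

Row maxima: A1=6.4, A2=6.1, A3=5.8, A4=6.8
Best best-case = 6.8 → A4.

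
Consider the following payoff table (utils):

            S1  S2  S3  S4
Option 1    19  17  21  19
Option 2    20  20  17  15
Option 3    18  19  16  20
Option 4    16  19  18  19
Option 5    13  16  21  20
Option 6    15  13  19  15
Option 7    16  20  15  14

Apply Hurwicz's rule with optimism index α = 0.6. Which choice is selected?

Option 1: 0.6·21 + 0.4·17 = 19.4
Option 2: 0.6·20 + 0.4·15 = 18
Option 3: 0.6·20 + 0.4·16 = 18.4
Option 4: 0.6·19 + 0.4·16 = 17.8
Option 5: 0.6·21 + 0.4·13 = 17.8
Option 6: 0.6·19 + 0.4·13 = 16.6
Option 7: 0.6·20 + 0.4·14 = 17.6
Highest Hurwicz score = 19.4 → Option 1.

Option 1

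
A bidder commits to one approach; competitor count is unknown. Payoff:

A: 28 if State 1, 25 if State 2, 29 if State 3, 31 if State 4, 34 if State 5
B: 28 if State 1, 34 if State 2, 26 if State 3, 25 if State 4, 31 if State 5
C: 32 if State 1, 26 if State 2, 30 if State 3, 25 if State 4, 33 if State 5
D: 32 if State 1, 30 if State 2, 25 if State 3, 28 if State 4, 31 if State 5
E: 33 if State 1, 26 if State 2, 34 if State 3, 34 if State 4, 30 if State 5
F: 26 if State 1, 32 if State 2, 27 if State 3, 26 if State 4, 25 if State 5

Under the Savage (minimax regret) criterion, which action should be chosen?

E

Column bests: State 1=33, State 2=34, State 3=34, State 4=34, State 5=34.
A regrets: 5, 9, 5, 3, 0 → max 9
B regrets: 5, 0, 8, 9, 3 → max 9
C regrets: 1, 8, 4, 9, 1 → max 9
D regrets: 1, 4, 9, 6, 3 → max 9
E regrets: 0, 8, 0, 0, 4 → max 8
F regrets: 7, 2, 7, 8, 9 → max 9
Smallest max regret = 8 → E.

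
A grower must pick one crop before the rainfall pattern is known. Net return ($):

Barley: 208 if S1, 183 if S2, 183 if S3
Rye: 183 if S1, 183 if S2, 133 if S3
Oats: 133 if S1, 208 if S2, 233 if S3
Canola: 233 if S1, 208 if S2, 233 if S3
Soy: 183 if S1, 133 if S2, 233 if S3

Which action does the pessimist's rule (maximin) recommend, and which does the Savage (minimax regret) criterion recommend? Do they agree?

Row minima: Barley=183, Rye=133, Oats=133, Canola=208, Soy=133
Best worst-case = 208 → Canola.
Column bests: S1=233, S2=208, S3=233.
Barley regrets: 25, 25, 50 → max 50
Rye regrets: 50, 25, 100 → max 100
Oats regrets: 100, 0, 0 → max 100
Canola regrets: 0, 0, 0 → max 0
Soy regrets: 50, 75, 0 → max 75
Smallest max regret = 0 → Canola.

maximin → Canola; minimax regret → Canola (agree)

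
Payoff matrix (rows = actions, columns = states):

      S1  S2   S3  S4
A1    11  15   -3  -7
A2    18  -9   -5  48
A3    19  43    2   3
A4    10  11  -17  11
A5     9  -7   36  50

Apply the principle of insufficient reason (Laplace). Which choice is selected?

Row averages: A1=4, A2=13, A3=16.75, A4=3.75, A5=22
Highest average = 22 → A5.

A5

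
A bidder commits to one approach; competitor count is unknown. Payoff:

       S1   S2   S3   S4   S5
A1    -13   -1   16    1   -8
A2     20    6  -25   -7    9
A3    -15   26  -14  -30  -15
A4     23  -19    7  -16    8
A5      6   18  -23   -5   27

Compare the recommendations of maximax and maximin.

Row maxima: A1=16, A2=20, A3=26, A4=23, A5=27
Best best-case = 27 → A5.
Row minima: A1=-13, A2=-25, A3=-30, A4=-19, A5=-23
Best worst-case = -13 → A1.

maximax → A5; maximin → A1 (disagree)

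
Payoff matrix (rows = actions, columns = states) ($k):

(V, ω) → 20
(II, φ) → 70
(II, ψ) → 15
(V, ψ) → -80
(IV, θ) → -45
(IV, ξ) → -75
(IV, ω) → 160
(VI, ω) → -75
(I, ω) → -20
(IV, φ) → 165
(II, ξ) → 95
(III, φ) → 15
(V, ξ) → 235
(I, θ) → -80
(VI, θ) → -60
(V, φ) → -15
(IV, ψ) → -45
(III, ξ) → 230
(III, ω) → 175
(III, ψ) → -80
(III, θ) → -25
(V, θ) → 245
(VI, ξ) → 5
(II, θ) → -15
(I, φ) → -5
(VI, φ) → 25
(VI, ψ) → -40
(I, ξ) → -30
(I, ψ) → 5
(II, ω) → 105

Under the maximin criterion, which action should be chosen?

II

Row minima: I=-80, II=-15, III=-80, IV=-75, V=-80, VI=-75
Best worst-case = -15 → II.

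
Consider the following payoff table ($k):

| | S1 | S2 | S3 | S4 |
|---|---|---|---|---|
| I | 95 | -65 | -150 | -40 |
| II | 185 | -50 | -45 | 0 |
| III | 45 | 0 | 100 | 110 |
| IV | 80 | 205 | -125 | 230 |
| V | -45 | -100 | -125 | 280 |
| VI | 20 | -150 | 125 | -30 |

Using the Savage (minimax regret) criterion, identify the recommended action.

III

Column bests: S1=185, S2=205, S3=125, S4=280.
I regrets: 90, 270, 275, 320 → max 320
II regrets: 0, 255, 170, 280 → max 280
III regrets: 140, 205, 25, 170 → max 205
IV regrets: 105, 0, 250, 50 → max 250
V regrets: 230, 305, 250, 0 → max 305
VI regrets: 165, 355, 0, 310 → max 355
Smallest max regret = 205 → III.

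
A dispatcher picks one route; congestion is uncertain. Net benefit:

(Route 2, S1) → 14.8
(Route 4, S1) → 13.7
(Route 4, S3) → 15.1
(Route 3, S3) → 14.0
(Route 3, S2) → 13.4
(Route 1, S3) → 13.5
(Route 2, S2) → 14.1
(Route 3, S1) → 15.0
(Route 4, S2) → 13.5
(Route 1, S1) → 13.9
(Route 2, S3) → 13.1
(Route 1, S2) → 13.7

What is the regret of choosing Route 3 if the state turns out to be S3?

Best payoff under S3 is 15.1.
Regret = 15.1 − 14.0 = 1.1.

1.1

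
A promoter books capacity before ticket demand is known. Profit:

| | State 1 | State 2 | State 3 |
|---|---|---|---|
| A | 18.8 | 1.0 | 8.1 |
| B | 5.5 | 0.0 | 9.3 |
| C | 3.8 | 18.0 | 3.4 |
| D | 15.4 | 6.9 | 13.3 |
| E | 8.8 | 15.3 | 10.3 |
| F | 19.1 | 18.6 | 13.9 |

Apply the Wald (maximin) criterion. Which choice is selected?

Row minima: A=1.0, B=0.0, C=3.4, D=6.9, E=8.8, F=13.9
Best worst-case = 13.9 → F.

F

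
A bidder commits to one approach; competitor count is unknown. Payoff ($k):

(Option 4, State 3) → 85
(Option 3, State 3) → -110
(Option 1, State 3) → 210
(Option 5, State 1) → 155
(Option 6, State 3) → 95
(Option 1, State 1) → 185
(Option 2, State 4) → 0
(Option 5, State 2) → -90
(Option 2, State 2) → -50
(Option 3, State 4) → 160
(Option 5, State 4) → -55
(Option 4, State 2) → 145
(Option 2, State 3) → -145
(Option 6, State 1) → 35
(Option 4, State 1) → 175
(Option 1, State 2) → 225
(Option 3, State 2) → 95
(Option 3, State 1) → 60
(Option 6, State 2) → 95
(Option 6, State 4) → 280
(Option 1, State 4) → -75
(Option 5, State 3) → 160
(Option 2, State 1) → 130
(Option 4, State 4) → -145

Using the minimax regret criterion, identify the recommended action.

Column bests: State 1=185, State 2=225, State 3=210, State 4=280.
Option 1 regrets: 0, 0, 0, 355 → max 355
Option 2 regrets: 55, 275, 355, 280 → max 355
Option 3 regrets: 125, 130, 320, 120 → max 320
Option 4 regrets: 10, 80, 125, 425 → max 425
Option 5 regrets: 30, 315, 50, 335 → max 335
Option 6 regrets: 150, 130, 115, 0 → max 150
Smallest max regret = 150 → Option 6.

Option 6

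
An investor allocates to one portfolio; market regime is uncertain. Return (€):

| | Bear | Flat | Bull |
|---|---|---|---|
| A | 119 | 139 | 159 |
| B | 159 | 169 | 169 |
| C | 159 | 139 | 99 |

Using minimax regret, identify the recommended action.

Column bests: Bear=159, Flat=169, Bull=169.
A regrets: 40, 30, 10 → max 40
B regrets: 0, 0, 0 → max 0
C regrets: 0, 30, 70 → max 70
Smallest max regret = 0 → B.

B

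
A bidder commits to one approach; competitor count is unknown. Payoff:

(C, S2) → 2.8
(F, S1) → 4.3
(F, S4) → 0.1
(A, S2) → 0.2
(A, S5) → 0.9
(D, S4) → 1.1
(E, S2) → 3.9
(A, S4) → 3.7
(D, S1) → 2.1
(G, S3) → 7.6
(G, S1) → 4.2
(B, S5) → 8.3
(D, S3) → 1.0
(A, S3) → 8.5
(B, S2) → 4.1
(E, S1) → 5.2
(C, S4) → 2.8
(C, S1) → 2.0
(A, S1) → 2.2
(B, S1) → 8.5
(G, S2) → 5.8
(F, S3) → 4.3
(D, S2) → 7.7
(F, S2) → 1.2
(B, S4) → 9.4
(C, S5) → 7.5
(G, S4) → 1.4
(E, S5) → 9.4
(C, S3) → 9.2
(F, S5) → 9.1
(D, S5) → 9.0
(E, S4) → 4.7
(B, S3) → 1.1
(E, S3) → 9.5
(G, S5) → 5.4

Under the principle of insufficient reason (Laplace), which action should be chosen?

Row averages: A=3.1, B=6.28, C=4.86, D=4.18, E=6.54, F=3.8, G=4.88
Highest average = 6.54 → E.

E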